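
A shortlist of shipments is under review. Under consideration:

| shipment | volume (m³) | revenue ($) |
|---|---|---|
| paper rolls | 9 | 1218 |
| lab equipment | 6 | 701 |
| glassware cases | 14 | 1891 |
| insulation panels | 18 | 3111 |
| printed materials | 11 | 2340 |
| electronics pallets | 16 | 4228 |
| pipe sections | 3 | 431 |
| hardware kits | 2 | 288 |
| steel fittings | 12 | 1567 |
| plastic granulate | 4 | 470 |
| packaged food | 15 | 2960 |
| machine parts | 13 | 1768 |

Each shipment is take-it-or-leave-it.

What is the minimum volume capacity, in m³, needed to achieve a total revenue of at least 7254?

Look for the lowest-volume combination reaching 7254.
printed materials + electronics pallets + pipe sections + hardware kits: 7287 revenue at 32 m³.
Any bundle with less than 32 m³ falls short of 7254.

32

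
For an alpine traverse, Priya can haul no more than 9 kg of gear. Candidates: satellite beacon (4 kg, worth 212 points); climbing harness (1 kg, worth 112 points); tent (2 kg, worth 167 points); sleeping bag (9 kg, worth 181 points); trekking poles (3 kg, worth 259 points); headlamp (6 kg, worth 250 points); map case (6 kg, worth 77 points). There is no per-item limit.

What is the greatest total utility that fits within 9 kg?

Taking 9×climbing harness: 9 kg used, 1008 in utility.
Every other selection either busts 9 kg or fails to beat 1008.

1008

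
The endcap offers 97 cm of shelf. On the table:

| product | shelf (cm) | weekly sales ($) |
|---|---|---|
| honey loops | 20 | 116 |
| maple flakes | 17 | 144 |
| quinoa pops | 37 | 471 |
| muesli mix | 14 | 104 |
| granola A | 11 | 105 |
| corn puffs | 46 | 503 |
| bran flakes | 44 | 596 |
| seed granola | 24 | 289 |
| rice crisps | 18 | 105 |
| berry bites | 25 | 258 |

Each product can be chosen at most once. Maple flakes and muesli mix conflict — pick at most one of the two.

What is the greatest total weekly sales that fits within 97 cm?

1172

Quinoa pops + granola A + bran flakes uses 92 of the 97 cm and totals 1172.
Runner-up quinoa pops + muesli mix + bran flakes tops out at 1171.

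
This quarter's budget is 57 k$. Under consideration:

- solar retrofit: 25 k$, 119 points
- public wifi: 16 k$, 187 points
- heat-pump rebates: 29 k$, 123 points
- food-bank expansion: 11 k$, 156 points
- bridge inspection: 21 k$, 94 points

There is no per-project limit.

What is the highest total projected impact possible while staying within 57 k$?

Best packing: 5×food-bank expansion — 55 k$, 780 total.
No other feasible combination exceeds 780.

780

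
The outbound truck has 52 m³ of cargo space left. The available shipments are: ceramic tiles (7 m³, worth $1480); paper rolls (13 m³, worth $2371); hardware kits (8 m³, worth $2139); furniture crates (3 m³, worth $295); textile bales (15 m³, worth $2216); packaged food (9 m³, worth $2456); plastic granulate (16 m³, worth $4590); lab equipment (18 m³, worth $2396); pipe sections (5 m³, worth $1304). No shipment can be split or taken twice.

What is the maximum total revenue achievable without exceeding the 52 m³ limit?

12860

Filling by ratio: ceramic tiles + hardware kits + furniture crates + packaged food + plastic granulate + pipe sections for 12264, with 4 m³ left unused.
Replace ceramic tiles and furniture crates with paper rolls: the trade gains 596 net, giving 12860 at 51 m³.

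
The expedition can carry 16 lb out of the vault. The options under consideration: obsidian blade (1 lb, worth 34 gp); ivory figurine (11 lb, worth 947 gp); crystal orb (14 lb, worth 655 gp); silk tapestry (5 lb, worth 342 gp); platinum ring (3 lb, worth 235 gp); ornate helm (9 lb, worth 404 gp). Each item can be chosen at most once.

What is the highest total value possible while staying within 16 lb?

Filling by ratio: obsidian blade + ivory figurine + platinum ring for 1216, with 1 lb left unused.
The 4 lb tied up in obsidian blade and platinum ring is better spent on silk tapestry — total rises to 1289 (16 lb).

1289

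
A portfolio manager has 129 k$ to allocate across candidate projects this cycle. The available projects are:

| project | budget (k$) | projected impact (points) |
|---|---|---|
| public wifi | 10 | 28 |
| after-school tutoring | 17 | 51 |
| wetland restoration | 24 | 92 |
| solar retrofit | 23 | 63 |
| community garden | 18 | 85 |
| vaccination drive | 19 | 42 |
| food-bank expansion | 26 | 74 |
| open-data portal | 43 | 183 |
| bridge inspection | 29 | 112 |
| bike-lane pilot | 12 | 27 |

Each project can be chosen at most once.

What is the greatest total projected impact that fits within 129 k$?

500

Density check — community garden 4.72, open-data portal 4.26, bridge inspection 3.86 are the best per k$.
Best packing: public wifi + wetland restoration + community garden + open-data portal + bridge inspection — 124 k$, 500 total.
The closest alternative, wetland restoration + community garden + open-data portal + bridge inspection + bike-lane pilot, reaches only 499.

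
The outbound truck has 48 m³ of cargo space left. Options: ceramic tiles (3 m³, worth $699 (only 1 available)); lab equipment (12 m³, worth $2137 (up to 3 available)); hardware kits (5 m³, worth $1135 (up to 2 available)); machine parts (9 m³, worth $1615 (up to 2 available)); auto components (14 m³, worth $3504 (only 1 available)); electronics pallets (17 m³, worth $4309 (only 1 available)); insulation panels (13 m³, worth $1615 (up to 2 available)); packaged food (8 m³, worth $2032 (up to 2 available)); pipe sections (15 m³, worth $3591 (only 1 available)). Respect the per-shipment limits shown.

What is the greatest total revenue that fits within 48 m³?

Filling by ratio: auto components + electronics pallets + 2×packaged food for 11877, with 1 m³ left unused.
Dropping auto components frees 14 m³; slotting in pipe sections (15 m³) lifts the total to 11964 at 48 m³.

11964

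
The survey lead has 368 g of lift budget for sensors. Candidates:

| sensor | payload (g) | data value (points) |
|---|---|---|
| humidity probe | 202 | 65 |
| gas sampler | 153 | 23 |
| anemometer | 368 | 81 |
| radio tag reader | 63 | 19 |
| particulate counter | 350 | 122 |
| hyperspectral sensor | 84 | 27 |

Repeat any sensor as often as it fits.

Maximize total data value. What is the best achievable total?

122

Particulate counter uses 350 of the 368 g and totals 122.
Every other selection either busts 368 g or fails to beat 122.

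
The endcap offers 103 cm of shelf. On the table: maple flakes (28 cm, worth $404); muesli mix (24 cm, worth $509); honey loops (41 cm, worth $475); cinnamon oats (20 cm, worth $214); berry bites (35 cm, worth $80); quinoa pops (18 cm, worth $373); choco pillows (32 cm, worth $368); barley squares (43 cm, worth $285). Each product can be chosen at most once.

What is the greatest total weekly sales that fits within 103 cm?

1654

Maple flakes + muesli mix + quinoa pops + choco pillows uses 102 of the 103 cm and totals 1654.
Every other selection either busts 103 cm or fails to beat 1654.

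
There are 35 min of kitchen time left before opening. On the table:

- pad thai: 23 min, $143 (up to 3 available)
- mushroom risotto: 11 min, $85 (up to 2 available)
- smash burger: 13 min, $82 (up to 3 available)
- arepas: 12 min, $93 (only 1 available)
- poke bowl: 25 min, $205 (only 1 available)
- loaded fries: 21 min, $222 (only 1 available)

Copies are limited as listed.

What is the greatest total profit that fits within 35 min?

315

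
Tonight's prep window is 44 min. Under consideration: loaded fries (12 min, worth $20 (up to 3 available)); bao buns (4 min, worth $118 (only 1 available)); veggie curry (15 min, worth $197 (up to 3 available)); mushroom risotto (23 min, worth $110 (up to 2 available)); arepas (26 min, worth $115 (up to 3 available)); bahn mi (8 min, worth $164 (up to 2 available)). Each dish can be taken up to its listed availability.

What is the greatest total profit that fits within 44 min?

676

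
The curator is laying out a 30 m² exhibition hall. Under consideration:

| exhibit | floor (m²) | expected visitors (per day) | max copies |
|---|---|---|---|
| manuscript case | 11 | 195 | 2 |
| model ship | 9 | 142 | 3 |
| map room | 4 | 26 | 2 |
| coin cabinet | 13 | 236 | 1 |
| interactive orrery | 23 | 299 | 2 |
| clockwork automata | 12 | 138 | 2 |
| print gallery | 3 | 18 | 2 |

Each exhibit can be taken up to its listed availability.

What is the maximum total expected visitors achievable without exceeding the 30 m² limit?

479

Taking the top-ratio exhibits first gives manuscript case + map room + coin cabinet for 457 (28 m²).
The 17 m² tied up in map room and coin cabinet is better spent on 2×model ship — total rises to 479 (29 m²).
The spare 1 m² is too small for any remaining exhibit, and no exchange beats 479.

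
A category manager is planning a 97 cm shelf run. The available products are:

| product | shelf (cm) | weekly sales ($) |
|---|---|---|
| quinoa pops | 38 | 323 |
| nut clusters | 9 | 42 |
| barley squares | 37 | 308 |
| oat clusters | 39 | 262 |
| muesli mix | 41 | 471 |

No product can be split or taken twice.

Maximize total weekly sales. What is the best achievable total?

By weekly sales per cm: muesli mix 11.49, quinoa pops 8.50, barley squares 8.32, oat clusters 6.72 lead.
Taking quinoa pops + nut clusters + muesli mix: 88 cm used, 836 in weekly sales.

836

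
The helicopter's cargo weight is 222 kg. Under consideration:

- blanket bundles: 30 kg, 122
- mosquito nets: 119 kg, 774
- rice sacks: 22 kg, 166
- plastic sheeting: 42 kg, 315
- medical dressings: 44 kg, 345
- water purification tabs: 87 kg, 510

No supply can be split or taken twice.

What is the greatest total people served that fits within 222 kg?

1434

Filling by ratio: rice sacks + plastic sheeting + medical dressings + water purification tabs for 1336, with 27 kg left unused.
Dropping rice sacks and water purification tabs frees 109 kg; slotting in mosquito nets (119 kg) lifts the total to 1434 at 205 kg.
The closest alternative, blanket bundles + mosquito nets + rice sacks + medical dressings, reaches only 1407.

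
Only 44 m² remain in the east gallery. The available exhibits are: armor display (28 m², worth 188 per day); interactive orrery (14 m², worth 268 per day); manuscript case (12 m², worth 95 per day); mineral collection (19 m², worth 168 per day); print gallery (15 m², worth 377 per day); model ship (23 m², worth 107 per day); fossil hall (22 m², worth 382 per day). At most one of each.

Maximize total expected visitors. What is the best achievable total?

Density check — print gallery 25.13, interactive orrery 19.14, fossil hall 17.36, mineral collection 8.84 are the best per m².
Taking the top-ratio exhibits first gives interactive orrery + manuscript case + print gallery for 740 (41 m²).
Dropping interactive orrery and manuscript case frees 26 m²; slotting in fossil hall (22 m²) lifts the total to 759 at 37 m².
Next best is interactive orrery + manuscript case + print gallery at 740 (41 m²) — short by 19.

759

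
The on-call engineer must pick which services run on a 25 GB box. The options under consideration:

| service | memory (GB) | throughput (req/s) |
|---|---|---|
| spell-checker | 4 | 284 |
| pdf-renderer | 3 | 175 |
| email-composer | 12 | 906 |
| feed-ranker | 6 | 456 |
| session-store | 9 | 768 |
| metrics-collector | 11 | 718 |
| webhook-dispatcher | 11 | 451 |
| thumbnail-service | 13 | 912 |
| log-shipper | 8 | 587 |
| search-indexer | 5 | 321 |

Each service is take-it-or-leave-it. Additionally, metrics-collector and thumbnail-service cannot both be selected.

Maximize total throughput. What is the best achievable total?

1958

The ratio heuristic lands on feed-ranker + session-store + log-shipper (1811) but leaves 2 GB idle.
Dropping feed-ranker and log-shipper frees 14 GB; slotting in spell-checker + email-composer (16 GB) lifts the total to 1958 at 25 GB.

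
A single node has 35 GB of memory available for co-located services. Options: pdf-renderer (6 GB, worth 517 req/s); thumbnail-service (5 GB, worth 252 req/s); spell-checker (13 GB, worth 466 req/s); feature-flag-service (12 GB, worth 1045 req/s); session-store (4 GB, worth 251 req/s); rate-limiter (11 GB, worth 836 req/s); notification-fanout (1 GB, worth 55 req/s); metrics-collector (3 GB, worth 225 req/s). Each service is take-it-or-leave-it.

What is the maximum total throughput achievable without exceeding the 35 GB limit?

Density check — feature-flag-service 87.08, pdf-renderer 86.17, rate-limiter 76.00, metrics-collector 75.00 are the best per GB.
The ratio heuristic lands on pdf-renderer + feature-flag-service + rate-limiter + notification-fanout + metrics-collector (2678) but leaves 2 GB idle.
Replace metrics-collector with thumbnail-service: the trade gains 27 net, giving 2705 at 35 GB.

2705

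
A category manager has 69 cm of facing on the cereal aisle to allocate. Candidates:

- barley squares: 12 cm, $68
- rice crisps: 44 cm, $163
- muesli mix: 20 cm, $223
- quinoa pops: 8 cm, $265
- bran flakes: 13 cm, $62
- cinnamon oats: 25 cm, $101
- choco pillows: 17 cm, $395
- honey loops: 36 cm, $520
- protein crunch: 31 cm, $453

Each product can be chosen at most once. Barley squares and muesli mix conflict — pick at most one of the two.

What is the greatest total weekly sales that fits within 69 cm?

1181

The ratio ordering already packs tightly: barley squares + quinoa pops + choco pillows + protein crunch, 68 cm, 1181.
Next best is quinoa pops + choco pillows + honey loops at 1180 (61 cm) — short by 1.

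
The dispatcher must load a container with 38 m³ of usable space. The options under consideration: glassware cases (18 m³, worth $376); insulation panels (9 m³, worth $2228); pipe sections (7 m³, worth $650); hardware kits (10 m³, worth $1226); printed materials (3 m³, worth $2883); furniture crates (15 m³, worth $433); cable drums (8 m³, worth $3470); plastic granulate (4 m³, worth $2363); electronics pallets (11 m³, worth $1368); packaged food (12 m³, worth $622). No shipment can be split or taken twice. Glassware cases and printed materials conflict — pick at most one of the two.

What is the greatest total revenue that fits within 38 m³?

12312

Insulation panels + printed materials + cable drums + plastic granulate + electronics pallets uses 35 of the 38 m³ and totals 12312.
Next best is insulation panels + hardware kits + printed materials + cable drums + plastic granulate at 12170 (34 m³) — short by 142.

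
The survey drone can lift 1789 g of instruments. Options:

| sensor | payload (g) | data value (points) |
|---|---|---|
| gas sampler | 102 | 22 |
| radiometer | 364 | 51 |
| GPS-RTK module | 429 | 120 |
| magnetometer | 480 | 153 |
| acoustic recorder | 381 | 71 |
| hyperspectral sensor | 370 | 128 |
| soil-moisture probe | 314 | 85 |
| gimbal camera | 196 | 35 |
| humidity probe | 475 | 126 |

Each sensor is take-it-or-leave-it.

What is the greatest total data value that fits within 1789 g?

Taking the top-ratio sensors first gives gas sampler + GPS-RTK module + magnetometer + hyperspectral sensor + soil-moisture probe for 508 (1695 g).
Dropping gas sampler and soil-moisture probe frees 416 g; slotting in humidity probe (475 g) lifts the total to 527 at 1754 g.

527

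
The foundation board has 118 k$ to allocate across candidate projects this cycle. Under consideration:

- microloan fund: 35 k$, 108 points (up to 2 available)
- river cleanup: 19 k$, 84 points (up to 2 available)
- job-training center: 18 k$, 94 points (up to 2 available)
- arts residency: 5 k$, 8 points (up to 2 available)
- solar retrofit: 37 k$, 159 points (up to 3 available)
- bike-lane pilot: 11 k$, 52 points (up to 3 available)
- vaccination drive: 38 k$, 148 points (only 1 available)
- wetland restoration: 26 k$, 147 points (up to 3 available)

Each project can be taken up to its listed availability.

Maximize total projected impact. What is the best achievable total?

A density-first pass picks 2×job-training center + 3×wetland restoration — 629 at 114 k$.
Dropping job-training center frees 18 k$; slotting in 2×bike-lane pilot (22 k$) lifts the total to 639 at 118 k$.

639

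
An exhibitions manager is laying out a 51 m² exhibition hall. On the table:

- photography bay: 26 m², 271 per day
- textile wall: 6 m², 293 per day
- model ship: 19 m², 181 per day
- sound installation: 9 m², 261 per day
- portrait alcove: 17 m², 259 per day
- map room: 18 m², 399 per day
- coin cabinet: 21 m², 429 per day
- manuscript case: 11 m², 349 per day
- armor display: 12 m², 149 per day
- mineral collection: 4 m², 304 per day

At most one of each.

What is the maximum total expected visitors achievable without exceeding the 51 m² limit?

Taking the top-ratio exhibits first gives textile wall + sound installation + map room + manuscript case + mineral collection for 1606 (48 m²).
The 18 m² tied up in map room is better spent on coin cabinet — total rises to 1636 (51 m²).
The closest alternative, textile wall + sound installation + map room + manuscript case + mineral collection, reaches only 1606.

1636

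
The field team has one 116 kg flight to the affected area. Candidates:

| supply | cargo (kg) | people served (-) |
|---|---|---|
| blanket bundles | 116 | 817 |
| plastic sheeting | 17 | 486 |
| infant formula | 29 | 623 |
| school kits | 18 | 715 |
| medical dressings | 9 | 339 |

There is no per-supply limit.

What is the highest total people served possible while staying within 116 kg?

4400

Greedy by ratio would take 6×school kits: 108 kg used, total 4290.
Replace school kits with plastic sheeting + medical dressings: the trade gains 110 net, giving 4400 at 116 kg.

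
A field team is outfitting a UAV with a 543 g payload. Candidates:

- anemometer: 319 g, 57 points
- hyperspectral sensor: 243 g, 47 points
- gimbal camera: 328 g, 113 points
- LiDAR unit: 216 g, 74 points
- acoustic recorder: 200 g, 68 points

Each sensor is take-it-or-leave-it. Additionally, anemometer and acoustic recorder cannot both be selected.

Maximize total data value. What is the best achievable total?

181

Best packing: gimbal camera + acoustic recorder — 528 g, 181 total.
An exhaustive check of the 32 subsets confirms 181.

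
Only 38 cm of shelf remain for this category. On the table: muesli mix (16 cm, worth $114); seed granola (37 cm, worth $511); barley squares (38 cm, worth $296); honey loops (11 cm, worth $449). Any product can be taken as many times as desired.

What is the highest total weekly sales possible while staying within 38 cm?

Taking 3×honey loops: 33 cm used, 1347 in weekly sales.
Nothing else within 38 cm beats 1347.

1347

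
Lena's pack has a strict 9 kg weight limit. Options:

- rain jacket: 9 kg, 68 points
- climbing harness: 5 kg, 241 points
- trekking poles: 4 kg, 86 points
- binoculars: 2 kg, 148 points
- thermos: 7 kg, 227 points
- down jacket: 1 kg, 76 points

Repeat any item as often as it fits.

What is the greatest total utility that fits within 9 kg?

684

The ratio ordering already packs tightly: 9×down jacket, 9 kg, 684.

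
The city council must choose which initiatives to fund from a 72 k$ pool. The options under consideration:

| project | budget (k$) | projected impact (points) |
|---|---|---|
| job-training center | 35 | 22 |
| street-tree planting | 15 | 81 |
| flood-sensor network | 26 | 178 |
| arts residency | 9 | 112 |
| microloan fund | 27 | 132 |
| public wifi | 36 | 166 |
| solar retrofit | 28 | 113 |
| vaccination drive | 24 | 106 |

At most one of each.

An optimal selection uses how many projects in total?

3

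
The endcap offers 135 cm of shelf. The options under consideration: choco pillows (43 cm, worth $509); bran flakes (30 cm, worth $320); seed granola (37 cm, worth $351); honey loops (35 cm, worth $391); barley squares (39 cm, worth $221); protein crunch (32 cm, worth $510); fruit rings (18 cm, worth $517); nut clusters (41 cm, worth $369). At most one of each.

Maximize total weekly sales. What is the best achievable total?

Density check — fruit rings 28.72, protein crunch 15.94, choco pillows 11.84 are the best per cm.
Choco pillows + honey loops + protein crunch + fruit rings uses 128 of the 135 cm and totals 1927.
Next best is choco pillows + protein crunch + fruit rings + nut clusters at 1905 (134 cm) — short by 22.

1927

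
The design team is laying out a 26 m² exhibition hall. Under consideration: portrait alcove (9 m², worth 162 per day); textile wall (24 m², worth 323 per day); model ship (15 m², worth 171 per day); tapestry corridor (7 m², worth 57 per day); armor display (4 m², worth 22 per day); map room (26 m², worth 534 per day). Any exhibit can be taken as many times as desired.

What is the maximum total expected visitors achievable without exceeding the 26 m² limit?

Ranking by ratio (expected visitors/m²): map room 20.54, portrait alcove 18.00, textile wall 13.46, model ship 11.40.
The ratio ordering already packs tightly: map room, 26 m², 534.
Every other selection either busts 26 m² or fails to beat 534.

534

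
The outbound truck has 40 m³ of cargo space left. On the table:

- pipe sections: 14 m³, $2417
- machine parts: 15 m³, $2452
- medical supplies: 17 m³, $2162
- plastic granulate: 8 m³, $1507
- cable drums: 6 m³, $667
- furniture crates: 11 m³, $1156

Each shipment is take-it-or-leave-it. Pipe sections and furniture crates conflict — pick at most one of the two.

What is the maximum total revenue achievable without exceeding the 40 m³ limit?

6376

Taking pipe sections + machine parts + plastic granulate: 37 m³ used, 6376 in revenue.
The closest alternative, machine parts + medical supplies + plastic granulate, reaches only 6121.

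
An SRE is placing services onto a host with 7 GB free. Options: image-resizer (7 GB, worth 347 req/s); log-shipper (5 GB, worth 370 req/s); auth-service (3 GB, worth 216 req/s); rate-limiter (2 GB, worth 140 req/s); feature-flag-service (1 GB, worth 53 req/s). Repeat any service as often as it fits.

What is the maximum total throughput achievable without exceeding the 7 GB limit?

510

Ranking by ratio (throughput/GB): log-shipper 74.00, auth-service 72.00, rate-limiter 70.00.
Best packing: log-shipper + rate-limiter — 7 GB, 510 total.
Nothing else within 7 GB beats 510.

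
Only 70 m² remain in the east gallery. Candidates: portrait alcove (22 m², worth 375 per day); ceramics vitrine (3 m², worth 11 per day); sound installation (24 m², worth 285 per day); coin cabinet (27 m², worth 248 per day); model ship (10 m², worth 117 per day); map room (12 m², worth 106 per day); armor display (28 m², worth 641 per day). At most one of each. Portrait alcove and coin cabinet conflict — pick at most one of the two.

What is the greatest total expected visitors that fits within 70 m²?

1144

The ratio ordering already packs tightly: portrait alcove + ceramics vitrine + model ship + armor display, 63 m², 1144.
The closest alternative, portrait alcove + model ship + armor display, reaches only 1133.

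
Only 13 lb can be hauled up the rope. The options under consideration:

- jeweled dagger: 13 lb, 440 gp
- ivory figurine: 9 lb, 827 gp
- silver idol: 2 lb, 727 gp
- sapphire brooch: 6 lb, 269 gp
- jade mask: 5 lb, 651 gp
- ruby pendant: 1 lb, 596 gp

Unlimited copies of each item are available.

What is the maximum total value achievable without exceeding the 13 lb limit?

By value per lb: ruby pendant 596.00, silver idol 363.50, jade mask 130.20 lead.
The ratio ordering already packs tightly: 13×ruby pendant, 13 lb, 7748.
Every other selection either busts 13 lb or fails to beat 7748.

7748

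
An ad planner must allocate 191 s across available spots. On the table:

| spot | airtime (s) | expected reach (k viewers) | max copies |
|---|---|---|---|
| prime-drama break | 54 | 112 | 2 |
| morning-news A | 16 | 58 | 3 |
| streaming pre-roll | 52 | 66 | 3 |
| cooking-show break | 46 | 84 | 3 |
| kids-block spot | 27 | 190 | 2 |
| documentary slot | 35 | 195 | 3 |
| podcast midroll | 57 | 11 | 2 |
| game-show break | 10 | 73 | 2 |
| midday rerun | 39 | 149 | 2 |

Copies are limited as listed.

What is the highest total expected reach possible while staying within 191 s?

1111

Density check — game-show break 7.30, kids-block spot 7.04, documentary slot 5.57, midday rerun 3.82 are the best per s.
Taking 2×kids-block spot + 3×documentary slot + 2×game-show break: 179 s used, 1111 in expected reach.
That's the maximum — no swap from here does better than 1111.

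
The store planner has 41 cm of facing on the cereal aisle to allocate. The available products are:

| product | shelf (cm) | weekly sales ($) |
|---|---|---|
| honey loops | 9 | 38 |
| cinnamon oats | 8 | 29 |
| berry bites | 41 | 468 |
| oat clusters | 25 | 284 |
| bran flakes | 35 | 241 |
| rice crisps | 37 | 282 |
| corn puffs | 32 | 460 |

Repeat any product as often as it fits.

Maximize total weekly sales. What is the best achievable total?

498

The ratio ordering already packs tightly: honey loops + corn puffs, 41 cm, 498.
Nothing else within 41 cm beats 498.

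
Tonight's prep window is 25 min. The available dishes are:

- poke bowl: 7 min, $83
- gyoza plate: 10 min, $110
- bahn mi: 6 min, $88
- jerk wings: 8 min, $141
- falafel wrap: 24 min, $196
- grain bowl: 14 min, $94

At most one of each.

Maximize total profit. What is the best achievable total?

By profit per min: jerk wings 17.62, bahn mi 14.67, poke bowl 11.86 lead.
Greedy by ratio would take poke bowl + bahn mi + jerk wings: 21 min used, total 312.
Dropping poke bowl frees 7 min; slotting in gyoza plate (10 min) lifts the total to 339 at 24 min.
Runner-up poke bowl + gyoza plate + jerk wings tops out at 334.

339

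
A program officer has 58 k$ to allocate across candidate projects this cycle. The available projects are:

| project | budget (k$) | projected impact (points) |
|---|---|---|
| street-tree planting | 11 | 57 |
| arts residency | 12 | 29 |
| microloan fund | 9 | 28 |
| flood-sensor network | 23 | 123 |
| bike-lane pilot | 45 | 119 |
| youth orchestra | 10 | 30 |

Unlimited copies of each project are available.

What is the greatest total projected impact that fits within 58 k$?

Density check — flood-sensor network 5.35, street-tree planting 5.18, microloan fund 3.11 are the best per k$.
Best packing: street-tree planting + 2×flood-sensor network — 57 k$, 303 total.
Every other selection either busts 58 k$ or fails to beat 303.

303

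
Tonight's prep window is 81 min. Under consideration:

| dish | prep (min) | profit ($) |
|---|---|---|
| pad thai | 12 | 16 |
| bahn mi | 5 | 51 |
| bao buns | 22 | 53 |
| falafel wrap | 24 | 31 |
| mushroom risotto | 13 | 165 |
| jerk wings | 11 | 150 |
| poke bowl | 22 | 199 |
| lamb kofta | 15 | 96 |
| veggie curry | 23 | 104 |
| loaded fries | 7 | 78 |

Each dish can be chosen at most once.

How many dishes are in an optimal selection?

The maximum profit within 81 min is 747.
For example bahn mi + mushroom risotto + jerk wings + poke bowl + veggie curry + loaded fries achieves it, using 81 min.
Any selection reaching 747 contains exactly 6 dishes.

6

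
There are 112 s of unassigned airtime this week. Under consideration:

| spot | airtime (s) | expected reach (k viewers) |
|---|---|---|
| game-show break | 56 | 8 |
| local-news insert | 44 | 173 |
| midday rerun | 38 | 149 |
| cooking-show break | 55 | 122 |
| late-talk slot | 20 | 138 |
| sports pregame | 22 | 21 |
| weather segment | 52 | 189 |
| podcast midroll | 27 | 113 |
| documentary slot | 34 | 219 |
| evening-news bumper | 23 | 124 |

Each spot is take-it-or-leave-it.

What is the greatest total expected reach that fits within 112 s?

594

Density check — late-talk slot 6.90, documentary slot 6.44, evening-news bumper 5.39 are the best per s.
Best packing: late-talk slot + podcast midroll + documentary slot + evening-news bumper — 104 s, 594 total.
Runner-up late-talk slot + weather segment + documentary slot tops out at 546.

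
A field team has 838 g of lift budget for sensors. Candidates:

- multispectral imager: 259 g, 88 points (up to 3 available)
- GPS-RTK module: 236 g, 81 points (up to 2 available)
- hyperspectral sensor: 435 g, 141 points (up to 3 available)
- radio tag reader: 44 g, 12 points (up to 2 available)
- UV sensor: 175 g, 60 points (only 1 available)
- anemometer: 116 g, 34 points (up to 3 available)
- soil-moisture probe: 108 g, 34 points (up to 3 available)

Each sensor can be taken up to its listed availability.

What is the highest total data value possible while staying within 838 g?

Density check — GPS-RTK module 0.34, UV sensor 0.34, multispectral imager 0.34, hyperspectral sensor 0.32 are the best per g.
Greedy by ratio would take 2×GPS-RTK module + radio tag reader + UV sensor + soil-moisture probe: 799 g used, total 268.
Dropping 2×GPS-RTK module and UV sensor and soil-moisture probe frees 755 g; slotting in 3×multispectral imager (777 g) lifts the total to 276 at 821 g.
Every other selection either busts 838 g or exceeds an availability limit or fails to beat 276.

276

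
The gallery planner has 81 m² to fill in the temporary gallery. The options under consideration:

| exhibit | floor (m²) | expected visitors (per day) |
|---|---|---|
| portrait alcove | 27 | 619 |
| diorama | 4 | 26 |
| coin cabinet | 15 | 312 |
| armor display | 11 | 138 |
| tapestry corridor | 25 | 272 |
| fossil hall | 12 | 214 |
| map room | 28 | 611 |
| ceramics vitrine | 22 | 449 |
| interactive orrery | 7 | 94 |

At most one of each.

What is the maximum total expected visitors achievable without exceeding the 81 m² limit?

1705

Greedy by ratio would take portrait alcove + diorama + coin cabinet + map room + interactive orrery: 81 m² used, total 1662.
The 22 m² tied up in coin cabinet and interactive orrery is better spent on ceramics vitrine — total rises to 1705 (81 m²).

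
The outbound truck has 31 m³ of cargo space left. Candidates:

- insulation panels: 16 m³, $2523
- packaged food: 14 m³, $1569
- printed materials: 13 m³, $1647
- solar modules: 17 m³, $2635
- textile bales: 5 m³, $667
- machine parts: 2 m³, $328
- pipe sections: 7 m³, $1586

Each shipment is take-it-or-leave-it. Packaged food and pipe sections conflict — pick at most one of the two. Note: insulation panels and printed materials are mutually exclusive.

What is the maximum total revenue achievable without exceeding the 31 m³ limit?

By revenue per m³: pipe sections 226.57, machine parts 164.00, insulation panels 157.69, solar modules 155.00 lead.
Taking the top-ratio shipments first gives insulation panels + textile bales + machine parts + pipe sections for 5104 (30 m³).
Dropping insulation panels frees 16 m³; slotting in solar modules (17 m³) lifts the total to 5216 at 31 m³.
Next best is insulation panels + textile bales + machine parts + pipe sections at 5104 (30 m³) — short by 112.

5216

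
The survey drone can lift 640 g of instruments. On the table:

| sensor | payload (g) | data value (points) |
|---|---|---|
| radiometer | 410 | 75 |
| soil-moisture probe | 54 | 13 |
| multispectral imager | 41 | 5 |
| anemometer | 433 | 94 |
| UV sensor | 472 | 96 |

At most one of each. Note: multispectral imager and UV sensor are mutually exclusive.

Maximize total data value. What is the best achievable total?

The ratio ordering already packs tightly: soil-moisture probe + multispectral imager + anemometer, 528 g, 112.
The closest alternative, soil-moisture probe + UV sensor, reaches only 109.

112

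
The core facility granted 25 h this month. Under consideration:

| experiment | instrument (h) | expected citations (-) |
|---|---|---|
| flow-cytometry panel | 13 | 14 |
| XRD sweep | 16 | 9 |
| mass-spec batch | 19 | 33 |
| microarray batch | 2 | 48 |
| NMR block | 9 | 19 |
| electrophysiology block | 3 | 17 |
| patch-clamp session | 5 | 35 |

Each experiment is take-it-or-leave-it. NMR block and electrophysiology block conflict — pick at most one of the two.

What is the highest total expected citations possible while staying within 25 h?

Best packing: flow-cytometry panel + microarray batch + electrophysiology block + patch-clamp session — 23 h, 114 total.
The closest alternative, microarray batch + NMR block + patch-clamp session, reaches only 102.

114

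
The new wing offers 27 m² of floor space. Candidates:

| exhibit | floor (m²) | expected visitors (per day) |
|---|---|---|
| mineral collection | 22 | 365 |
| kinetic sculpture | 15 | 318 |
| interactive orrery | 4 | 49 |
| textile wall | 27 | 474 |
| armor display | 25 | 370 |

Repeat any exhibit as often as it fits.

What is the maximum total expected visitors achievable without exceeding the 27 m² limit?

474

Density check — kinetic sculpture 21.20, textile wall 17.56, mineral collection 16.59 are the best per m².
Taking the top-ratio exhibits first gives kinetic sculpture + 3×interactive orrery for 465 (27 m²).
Dropping kinetic sculpture and 3×interactive orrery frees 27 m²; slotting in textile wall (27 m²) lifts the total to 474 at 27 m².
That's the maximum — no swap from here does better than 474.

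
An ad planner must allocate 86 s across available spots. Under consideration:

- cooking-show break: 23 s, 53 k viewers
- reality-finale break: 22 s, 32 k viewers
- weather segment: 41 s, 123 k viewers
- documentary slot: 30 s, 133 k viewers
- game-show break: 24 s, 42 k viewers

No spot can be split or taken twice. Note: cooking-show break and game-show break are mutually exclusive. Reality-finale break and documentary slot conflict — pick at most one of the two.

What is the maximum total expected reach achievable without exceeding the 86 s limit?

256

Density check — documentary slot 4.43, weather segment 3.00, cooking-show break 2.30 are the best per s.
Taking weather segment + documentary slot: 71 s used, 256 in expected reach.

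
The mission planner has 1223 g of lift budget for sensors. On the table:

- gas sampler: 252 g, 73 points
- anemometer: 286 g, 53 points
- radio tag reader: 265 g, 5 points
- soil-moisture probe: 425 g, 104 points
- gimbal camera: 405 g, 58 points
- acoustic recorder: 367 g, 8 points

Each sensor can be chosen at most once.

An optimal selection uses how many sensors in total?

3

The maximum data value within 1223 g is 235.
For example gas sampler + soil-moisture probe + gimbal camera achieves it, using 1082 g.
Any selection reaching 235 contains exactly 3 sensors.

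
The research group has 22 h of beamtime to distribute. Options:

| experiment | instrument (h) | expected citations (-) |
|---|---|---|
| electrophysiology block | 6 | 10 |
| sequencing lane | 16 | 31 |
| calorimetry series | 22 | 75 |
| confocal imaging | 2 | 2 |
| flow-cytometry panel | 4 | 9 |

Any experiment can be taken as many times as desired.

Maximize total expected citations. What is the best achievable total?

75

Best packing: calorimetry series — 22 h, 75 total.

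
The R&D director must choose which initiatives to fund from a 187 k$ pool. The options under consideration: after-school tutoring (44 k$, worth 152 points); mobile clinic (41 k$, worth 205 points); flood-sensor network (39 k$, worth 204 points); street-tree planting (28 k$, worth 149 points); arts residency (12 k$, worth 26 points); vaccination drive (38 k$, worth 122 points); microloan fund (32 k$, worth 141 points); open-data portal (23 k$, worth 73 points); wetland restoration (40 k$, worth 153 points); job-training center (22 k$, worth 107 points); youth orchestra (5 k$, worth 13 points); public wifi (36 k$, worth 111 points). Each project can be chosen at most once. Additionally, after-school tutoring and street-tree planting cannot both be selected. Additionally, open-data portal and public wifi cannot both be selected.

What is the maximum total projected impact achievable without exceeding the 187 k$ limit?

By projected impact per k$: street-tree planting 5.32, flood-sensor network 5.23, mobile clinic 5.00 lead.
Best packing: mobile clinic + flood-sensor network + street-tree planting + microloan fund + open-data portal + job-training center — 185 k$, 879 total.
Next best is mobile clinic + flood-sensor network + street-tree planting + microloan fund + wetland restoration + youth orchestra at 865 (185 k$) — short by 14.

879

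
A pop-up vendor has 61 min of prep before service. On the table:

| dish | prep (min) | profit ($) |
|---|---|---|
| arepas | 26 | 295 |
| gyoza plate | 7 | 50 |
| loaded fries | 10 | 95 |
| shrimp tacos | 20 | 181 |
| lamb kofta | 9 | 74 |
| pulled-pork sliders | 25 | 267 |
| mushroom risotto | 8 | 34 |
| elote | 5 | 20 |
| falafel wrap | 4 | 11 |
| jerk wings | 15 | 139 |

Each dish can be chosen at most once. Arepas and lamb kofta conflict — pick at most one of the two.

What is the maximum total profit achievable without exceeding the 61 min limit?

The ratio ordering already packs tightly: arepas + loaded fries + pulled-pork sliders, 61 min, 657.

657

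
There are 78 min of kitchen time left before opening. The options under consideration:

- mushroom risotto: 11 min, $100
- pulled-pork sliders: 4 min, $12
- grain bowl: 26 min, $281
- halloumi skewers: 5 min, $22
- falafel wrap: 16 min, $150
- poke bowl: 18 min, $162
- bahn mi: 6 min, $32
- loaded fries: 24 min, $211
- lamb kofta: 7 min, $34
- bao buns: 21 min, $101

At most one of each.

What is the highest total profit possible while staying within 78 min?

742

Ranking by ratio (profit/min): grain bowl 10.81, falafel wrap 9.38, mushroom risotto 9.09, poke bowl 9.00.
A density-first pass picks mushroom risotto + grain bowl + falafel wrap + poke bowl + bahn mi — 725 at 77 min.
Replace poke bowl and bahn mi with loaded fries: the trade gains 17 net, giving 742 at 77 min.
Every other selection either busts 78 min or fails to beat 742.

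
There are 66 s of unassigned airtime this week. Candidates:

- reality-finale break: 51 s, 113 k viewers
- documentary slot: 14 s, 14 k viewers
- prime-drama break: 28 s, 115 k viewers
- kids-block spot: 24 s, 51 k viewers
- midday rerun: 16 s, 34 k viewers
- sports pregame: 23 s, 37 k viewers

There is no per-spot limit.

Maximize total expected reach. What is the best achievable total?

230

By expected reach per s: prime-drama break 4.11, reality-finale break 2.22, kids-block spot 2.12 lead.
Taking 2×prime-drama break: 56 s used, 230 in expected reach.
No other feasible combination exceeds 230.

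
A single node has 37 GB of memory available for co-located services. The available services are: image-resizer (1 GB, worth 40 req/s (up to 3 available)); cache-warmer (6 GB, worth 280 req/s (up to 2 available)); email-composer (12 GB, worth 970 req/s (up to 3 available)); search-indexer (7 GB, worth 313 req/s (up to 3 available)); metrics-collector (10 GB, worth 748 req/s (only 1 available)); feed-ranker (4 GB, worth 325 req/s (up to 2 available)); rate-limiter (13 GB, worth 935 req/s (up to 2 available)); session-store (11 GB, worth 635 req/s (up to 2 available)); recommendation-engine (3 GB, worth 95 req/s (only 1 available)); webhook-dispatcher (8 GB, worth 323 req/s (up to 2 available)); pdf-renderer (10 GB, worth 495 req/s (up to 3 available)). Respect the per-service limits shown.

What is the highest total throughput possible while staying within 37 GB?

2950

By throughput per GB: feed-ranker 81.25, email-composer 80.83, metrics-collector 74.80 lead.
A density-first pass picks 3×image-resizer + 2×email-composer + 2×feed-ranker — 2710 at 35 GB.
The 10 GB tied up in 2×image-resizer and 2×feed-ranker is better spent on email-composer — total rises to 2950 (37 GB).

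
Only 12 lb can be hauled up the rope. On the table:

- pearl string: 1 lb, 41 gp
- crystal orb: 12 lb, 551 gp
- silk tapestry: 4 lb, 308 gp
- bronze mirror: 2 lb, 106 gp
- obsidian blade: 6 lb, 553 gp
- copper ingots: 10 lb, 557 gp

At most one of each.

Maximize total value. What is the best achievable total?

967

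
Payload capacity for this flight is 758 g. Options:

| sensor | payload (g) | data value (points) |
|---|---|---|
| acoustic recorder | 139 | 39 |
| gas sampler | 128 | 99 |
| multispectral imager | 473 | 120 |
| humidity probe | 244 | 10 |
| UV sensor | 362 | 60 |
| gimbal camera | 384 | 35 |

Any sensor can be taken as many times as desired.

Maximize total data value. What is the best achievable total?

Density check — gas sampler 0.77, acoustic recorder 0.28, multispectral imager 0.25, UV sensor 0.17 are the best per g.
Taking 5×gas sampler: 640 g used, 495 in data value.

495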